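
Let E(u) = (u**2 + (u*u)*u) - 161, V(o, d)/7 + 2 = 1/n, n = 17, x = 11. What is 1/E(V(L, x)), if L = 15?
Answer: -4913/12210247 ≈ -0.00040237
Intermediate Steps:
V(o, d) = -231/17 (V(o, d) = -14 + 7/17 = -231/17)
E(u) = -161 + u**2 + u**3 (E(u) = (u**2 + u**2*u) - 161 = (u**2 + u**3) - 161 = -161 + u**2 + u**3)
1/E(V(L, x)) = 1/(-161 + (-231/17)**2 + (-231/17)**3) = 1/(-161 + 53361/289 - 12326391/4913) = 1/(-12210247/4913) = -4913/12210247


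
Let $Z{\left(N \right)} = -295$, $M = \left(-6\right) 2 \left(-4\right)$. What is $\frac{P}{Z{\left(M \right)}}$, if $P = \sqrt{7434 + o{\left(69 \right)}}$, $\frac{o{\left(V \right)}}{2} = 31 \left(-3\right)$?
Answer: $- \frac{4 \sqrt{453}}{295} \approx -0.28859$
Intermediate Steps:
$M = 48$ ($M = \left(-12\right) \left(-4\right) = 48$)
$o{\left(V \right)} = -186$ ($o{\left(V \right)} = 2 \cdot 31 \left(-3\right) = 2 \left(-93\right) = -186$)
$P = 4 \sqrt{453}$ ($P = \sqrt{7434 - 186} = \sqrt{7248} = 4 \sqrt{453} \approx 85.135$)
$\frac{P}{Z{\left(M \right)}} = \frac{4 \sqrt{453}}{-295} = 4 \sqrt{453} \left(- \frac{1}{295}\right) = - \frac{4 \sqrt{453}}{295}$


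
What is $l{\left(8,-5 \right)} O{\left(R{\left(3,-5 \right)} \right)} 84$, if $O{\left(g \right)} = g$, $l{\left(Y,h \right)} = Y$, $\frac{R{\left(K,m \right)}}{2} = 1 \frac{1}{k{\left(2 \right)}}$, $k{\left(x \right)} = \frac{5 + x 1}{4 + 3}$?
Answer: $1344$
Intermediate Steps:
$k{\left(x \right)} = \frac{5}{7} + \frac{x}{7}$ ($k{\left(x \right)} = \frac{5 + x}{7} = \left(5 + x\right) \frac{1}{7} = \frac{5}{7} + \frac{x}{7}$)
$R{\left(K,m \right)} = 2$ ($R{\left(K,m \right)} = 2 \cdot 1 \frac{1}{\frac{5}{7} + \frac{1}{7} \cdot 2} = 2 \cdot 1 \frac{1}{\frac{5}{7} + \frac{2}{7}} = 2 \cdot 1 \cdot 1^{-1} = 2 \cdot 1 \cdot 1 = 2 \cdot 1 = 2$)
$l{\left(8,-5 \right)} O{\left(R{\left(3,-5 \right)} \right)} 84 = 8 \cdot 2 \cdot 84 = 16 \cdot 84 = 1344$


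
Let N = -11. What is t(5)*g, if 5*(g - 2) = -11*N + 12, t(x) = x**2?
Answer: 715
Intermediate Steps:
g = 143/5 (g = 2 + (-11*(-11) + 12)/5 = 2 + (121 + 12)/5 = 2 + (1/5)*133 = 2 + 133/5 = 143/5 ≈ 28.600)
t(5)*g = 5**2*(143/5) = 25*(143/5) = 715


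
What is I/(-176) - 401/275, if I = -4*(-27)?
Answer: -2279/1100 ≈ -2.0718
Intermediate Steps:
I = 108
I/(-176) - 401/275 = 108/(-176) - 401/275 = 108*(-1/176) - 401*1/275 = -27/44 - 401/275 = -2279/1100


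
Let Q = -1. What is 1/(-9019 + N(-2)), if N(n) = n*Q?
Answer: -1/9017 ≈ -0.00011090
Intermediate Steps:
N(n) = -n (N(n) = n*(-1) = -n)
1/(-9019 + N(-2)) = 1/(-9019 - 1*(-2)) = 1/(-9019 + 2) = 1/(-9017) = -1/9017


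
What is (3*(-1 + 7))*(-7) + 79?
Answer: -47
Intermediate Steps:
(3*(-1 + 7))*(-7) + 79 = (3*6)*(-7) + 79 = 18*(-7) + 79 = -126 + 79 = -47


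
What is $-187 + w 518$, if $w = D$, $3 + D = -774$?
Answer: $-402673$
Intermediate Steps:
$D = -777$ ($D = -3 - 774 = -777$)
$w = -777$
$-187 + w 518 = -187 - 402486 = -402673$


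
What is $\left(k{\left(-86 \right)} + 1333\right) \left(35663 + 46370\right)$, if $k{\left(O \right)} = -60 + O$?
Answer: $97373171$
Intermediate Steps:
$\left(k{\left(-86 \right)} + 1333\right) \left(35663 + 46370\right) = \left(\left(-60 - 86\right) + 1333\right) \left(35663 + 46370\right) = \left(-146 + 1333\right) 82033 = 1187 \cdot 82033 = 97373171$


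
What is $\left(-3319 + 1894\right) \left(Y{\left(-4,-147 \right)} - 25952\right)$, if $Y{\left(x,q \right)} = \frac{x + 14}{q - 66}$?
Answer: $\frac{2625698350}{71} \approx 3.6982 \cdot 10^{7}$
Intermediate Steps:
$Y{\left(x,q \right)} = \frac{14 + x}{-66 + q}$
$\left(-3319 + 1894\right) \left(Y{\left(-4,-147 \right)} - 25952\right) = \left(-3319 + 1894\right) \left(\frac{14 - 4}{-66 - 147} - 25952\right) = - 1425 \left(\frac{1}{-213} \cdot 10 - 25952\right) = - 1425 \left(\left(- \frac{1}{213}\right) 10 - 25952\right) = - 1425 \left(- \frac{10}{213} - 25952\right) = \left(-1425\right) \left(- \frac{5527786}{213}\right) = \frac{2625698350}{71}$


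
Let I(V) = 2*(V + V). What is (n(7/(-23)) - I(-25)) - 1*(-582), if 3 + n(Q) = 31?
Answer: 710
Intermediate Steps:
n(Q) = 28 (n(Q) = -3 + 31 = 28)
I(V) = 4*V (I(V) = 2*(2*V) = 4*V)
(n(7/(-23)) - I(-25)) - 1*(-582) = (28 - 4*(-25)) - 1*(-582) = (28 - 1*(-100)) + 582 = (28 + 100) + 582 = 128 + 582 = 710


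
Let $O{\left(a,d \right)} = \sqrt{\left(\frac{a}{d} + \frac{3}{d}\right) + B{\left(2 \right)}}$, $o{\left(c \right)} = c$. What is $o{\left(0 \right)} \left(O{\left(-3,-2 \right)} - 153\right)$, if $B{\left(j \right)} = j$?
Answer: $0$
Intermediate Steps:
$O{\left(a,d \right)} = \sqrt{2 + \frac{3}{d} + \frac{a}{d}}$ ($O{\left(a,d \right)} = \sqrt{\left(\frac{a}{d} + \frac{3}{d}\right) + 2} = \sqrt{\left(\frac{3}{d} + \frac{a}{d}\right) + 2} = \sqrt{2 + \frac{3}{d} + \frac{a}{d}}$)
$o{\left(0 \right)} \left(O{\left(-3,-2 \right)} - 153\right) = 0 \left(\sqrt{\frac{3 - 3 + 2 \left(-2\right)}{-2}} - 153\right) = 0 \left(\sqrt{- \frac{3 - 3 - 4}{2}} - 153\right) = 0 \left(\sqrt{\left(- \frac{1}{2}\right) \left(-4\right)} - 153\right) = 0 \left(\sqrt{2} - 153\right) = 0 \left(-153 + \sqrt{2}\right) = 0$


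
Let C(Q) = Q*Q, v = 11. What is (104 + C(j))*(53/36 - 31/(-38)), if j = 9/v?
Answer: 19820725/82764 ≈ 239.48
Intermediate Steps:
j = 9/11 ≈ 0.81818
C(Q) = Q**2
(104 + C(j))*(53/36 - 31/(-38)) = (104 + (9/11)**2)*(53/36 - 31/(-38)) = (104 + 81/121)*(53*(1/36) - 31*(-1/38)) = 12665*(53/36 + 31/38)/121 = (12665/121)*(1565/684) = 19820725/82764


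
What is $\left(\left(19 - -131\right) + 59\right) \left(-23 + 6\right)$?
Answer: $-3553$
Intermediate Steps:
$\left(\left(19 - -131\right) + 59\right) \left(-23 + 6\right) = \left(\left(19 + 131\right) + 59\right) \left(-17\right) = \left(150 + 59\right) \left(-17\right) = 209 \left(-17\right) = -3553$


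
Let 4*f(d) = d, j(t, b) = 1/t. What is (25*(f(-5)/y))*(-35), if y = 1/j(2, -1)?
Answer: 4375/8 ≈ 546.88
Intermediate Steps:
f(d) = d/4
y = 2 (y = 1/(1/2) = 2)
(25*(f(-5)/y))*(-35) = (25*(((1/4)*(-5))/2))*(-35) = (25*(-5/4*1/2))*(-35) = (25*(-5/8))*(-35) = -125/8*(-35) = 4375/8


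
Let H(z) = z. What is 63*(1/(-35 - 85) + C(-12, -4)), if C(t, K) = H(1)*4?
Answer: 10059/40 ≈ 251.48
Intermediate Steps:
C(t, K) = 4 (C(t, K) = 1*4 = 4)
63*(1/(-35 - 85) + C(-12, -4)) = 63*(1/(-35 - 85) + 4) = 63*(1/(-120) + 4) = 63*(-1/120 + 4) = 63*(479/120) = 10059/40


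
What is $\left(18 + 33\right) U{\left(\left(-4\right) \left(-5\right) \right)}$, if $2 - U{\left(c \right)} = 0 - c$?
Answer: $1122$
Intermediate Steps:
$U{\left(c \right)} = 2 + c$ ($U{\left(c \right)} = 2 - \left(0 - c\right) = 2 - - c = 2 + c$)
$\left(18 + 33\right) U{\left(\left(-4\right) \left(-5\right) \right)} = \left(18 + 33\right) \left(2 - -20\right) = 51 \left(2 + 20\right) = 51 \cdot 22 = 1122$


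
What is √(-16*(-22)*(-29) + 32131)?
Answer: √21923 ≈ 148.06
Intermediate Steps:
√(-16*(-22)*(-29) + 32131) = √(352*(-29) + 32131) = √(-10208 + 32131) = √21923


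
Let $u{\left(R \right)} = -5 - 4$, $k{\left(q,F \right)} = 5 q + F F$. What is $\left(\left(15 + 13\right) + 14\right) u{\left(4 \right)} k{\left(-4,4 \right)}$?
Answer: $1512$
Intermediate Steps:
$k{\left(q,F \right)} = F^{2} + 5 q$ ($k{\left(q,F \right)} = 5 q + F^{2} = F^{2} + 5 q$)
$u{\left(R \right)} = -9$
$\left(\left(15 + 13\right) + 14\right) u{\left(4 \right)} k{\left(-4,4 \right)} = \left(\left(15 + 13\right) + 14\right) \left(-9\right) \left(4^{2} + 5 \left(-4\right)\right) = \left(28 + 14\right) \left(-9\right) \left(16 - 20\right) = 42 \left(-9\right) \left(-4\right) = \left(-378\right) \left(-4\right) = 1512$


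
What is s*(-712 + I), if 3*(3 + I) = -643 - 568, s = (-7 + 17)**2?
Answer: -335600/3 ≈ -1.1187e+5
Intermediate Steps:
s = 100 (s = 10**2 = 100)
I = -1220/3 (I = -3 + (-643 - 568)/3 = -3 + (1/3)*(-1211) = -3 - 1211/3 = -1220/3 ≈ -406.67)
s*(-712 + I) = 100*(-712 - 1220/3) = 100*(-3356/3) = -335600/3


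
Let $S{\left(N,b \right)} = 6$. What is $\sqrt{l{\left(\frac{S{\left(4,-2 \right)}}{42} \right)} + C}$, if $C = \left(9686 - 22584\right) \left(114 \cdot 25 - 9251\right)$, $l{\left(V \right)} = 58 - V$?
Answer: $\frac{\sqrt{4045447637}}{7} \approx 9086.3$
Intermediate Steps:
$C = 82560098$ ($C = - 12898 \left(2850 - 9251\right) = \left(-12898\right) \left(-6401\right) = 82560098$)
$\sqrt{l{\left(\frac{S{\left(4,-2 \right)}}{42} \right)} + C} = \sqrt{\left(58 - \frac{6}{42}\right) + 82560098} = \sqrt{\left(58 - 6 \cdot \frac{1}{42}\right) + 82560098} = \sqrt{\left(58 - \frac{1}{7}\right) + 82560098} = \sqrt{\frac{405}{7} + 82560098} = \sqrt{\frac{577921091}{7}} = \frac{\sqrt{4045447637}}{7}$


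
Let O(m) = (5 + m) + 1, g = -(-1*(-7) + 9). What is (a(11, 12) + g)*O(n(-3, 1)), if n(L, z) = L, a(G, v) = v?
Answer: -12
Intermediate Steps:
g = -16 (g = -(7 + 9) = -1*16 = -16)
O(m) = 6 + m
(a(11, 12) + g)*O(n(-3, 1)) = (12 - 16)*(6 - 3) = -4*3 = -12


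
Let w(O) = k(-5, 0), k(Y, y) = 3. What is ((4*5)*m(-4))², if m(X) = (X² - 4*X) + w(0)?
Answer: 490000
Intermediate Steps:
w(O) = 3
m(X) = 3 + X² - 4*X (m(X) = (X² - 4*X) + 3 = 3 + X² - 4*X)
((4*5)*m(-4))² = ((4*5)*(3 + (-4)² - 4*(-4)))² = (20*(3 + 16 + 16))² = (20*35)² = 700² = 490000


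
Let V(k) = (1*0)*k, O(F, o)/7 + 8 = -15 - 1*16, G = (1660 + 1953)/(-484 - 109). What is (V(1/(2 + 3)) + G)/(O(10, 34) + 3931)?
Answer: -3613/2169194 ≈ -0.0016656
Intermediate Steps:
G = -3613/593 (G = 3613/(-593) = 3613*(-1/593) = -3613/593 ≈ -6.0928)
O(F, o) = -273 (O(F, o) = -56 + 7*(-15 - 1*16) = -56 + 7*(-15 - 16) = -56 + 7*(-31) = -56 - 217 = -273)
V(k) = 0 (V(k) = 0*k = 0)
(V(1/(2 + 3)) + G)/(O(10, 34) + 3931) = (0 - 3613/593)/(-273 + 3931) = -3613/593/3658 = -3613/593*1/3658 = -3613/2169194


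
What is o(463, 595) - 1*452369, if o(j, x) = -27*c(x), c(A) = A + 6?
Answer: -468596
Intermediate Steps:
c(A) = 6 + A
o(j, x) = -162 - 27*x (o(j, x) = -27*(6 + x) = -162 - 27*x)
o(463, 595) - 1*452369 = (-162 - 27*595) - 1*452369 = (-162 - 16065) - 452369 = -16227 - 452369 = -468596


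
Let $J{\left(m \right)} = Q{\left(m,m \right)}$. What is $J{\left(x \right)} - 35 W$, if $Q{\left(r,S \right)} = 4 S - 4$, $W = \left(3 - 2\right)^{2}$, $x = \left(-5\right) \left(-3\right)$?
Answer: $21$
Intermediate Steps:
$x = 15$
$W = 1$ ($W = 1^{2} = 1$)
$Q{\left(r,S \right)} = -4 + 4 S$
$J{\left(m \right)} = -4 + 4 m$
$J{\left(x \right)} - 35 W = \left(-4 + 4 \cdot 15\right) - 35 = \left(-4 + 60\right) - 35 = 56 - 35 = 21$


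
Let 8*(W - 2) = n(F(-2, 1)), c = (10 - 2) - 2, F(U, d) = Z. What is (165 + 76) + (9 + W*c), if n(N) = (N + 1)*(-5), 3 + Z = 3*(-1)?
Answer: 1123/4 ≈ 280.75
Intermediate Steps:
Z = -6 (Z = -3 + 3*(-1) = -3 - 3 = -6)
F(U, d) = -6
c = 6 (c = 8 - 2 = 6)
n(N) = -5 - 5*N (n(N) = (1 + N)*(-5) = -5 - 5*N)
W = 41/8 (W = 2 + (-5 - 5*(-6))/8 = 2 + (-5 + 30)/8 = 2 + (⅛)*25 = 2 + 25/8 = 41/8 ≈ 5.1250)
(165 + 76) + (9 + W*c) = (165 + 76) + (9 + (41/8)*6) = 241 + (9 + 123/4) = 241 + 159/4 = 1123/4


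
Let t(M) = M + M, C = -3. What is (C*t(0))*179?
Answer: 0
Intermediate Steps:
t(M) = 2*M
(C*t(0))*179 = -6*0*179 = -3*0*179 = 0*179 = 0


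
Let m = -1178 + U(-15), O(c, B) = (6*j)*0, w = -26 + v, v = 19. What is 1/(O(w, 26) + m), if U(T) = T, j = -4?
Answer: -1/1193 ≈ -0.00083822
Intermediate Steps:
w = -7 (w = -26 + 19 = -7)
O(c, B) = 0 (O(c, B) = (6*(-4))*0 = -24*0 = 0)
m = -1193 (m = -1178 - 15 = -1193)
1/(O(w, 26) + m) = 1/(0 - 1193) = 1/(-1193) = -1/1193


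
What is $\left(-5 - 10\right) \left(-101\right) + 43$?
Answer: $1558$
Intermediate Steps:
$\left(-5 - 10\right) \left(-101\right) + 43 = \left(-15\right) \left(-101\right) + 43 = 1515 + 43 = 1558$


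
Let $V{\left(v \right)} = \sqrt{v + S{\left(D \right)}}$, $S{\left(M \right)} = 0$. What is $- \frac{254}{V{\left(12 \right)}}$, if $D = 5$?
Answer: $- \frac{127 \sqrt{3}}{3} \approx -73.323$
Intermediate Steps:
$V{\left(v \right)} = \sqrt{v}$ ($V{\left(v \right)} = \sqrt{v + 0} = \sqrt{v}$)
$- \frac{254}{V{\left(12 \right)}} = - \frac{254}{\sqrt{12}} = - \frac{254}{2 \sqrt{3}} = - 254 \frac{\sqrt{3}}{6} = - \frac{127 \sqrt{3}}{3}$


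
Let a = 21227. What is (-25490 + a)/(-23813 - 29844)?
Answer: 4263/53657 ≈ 0.079449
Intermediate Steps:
(-25490 + a)/(-23813 - 29844) = (-25490 + 21227)/(-23813 - 29844) = -4263/(-53657) = -4263*(-1/53657) = 4263/53657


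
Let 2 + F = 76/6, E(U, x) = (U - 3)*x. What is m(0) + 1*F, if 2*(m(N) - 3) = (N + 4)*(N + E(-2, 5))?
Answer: -109/3 ≈ -36.333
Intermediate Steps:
E(U, x) = x*(-3 + U) (E(U, x) = (-3 + U)*x = x*(-3 + U))
m(N) = 3 + (-25 + N)*(4 + N)/2 (m(N) = 3 + ((N + 4)*(N + 5*(-3 - 2)))/2 = 3 + ((4 + N)*(N + 5*(-5)))/2 = 3 + ((4 + N)*(N - 25))/2 = 3 + ((4 + N)*(-25 + N))/2 = 3 + ((-25 + N)*(4 + N))/2 = 3 + (-25 + N)*(4 + N)/2)
F = 32/3 (F = -2 + 76/6 = -2 + 76*(⅙) = -2 + 38/3 = 32/3 ≈ 10.667)
m(0) + 1*F = (-47 + (½)*0² - 21/2*0) + 1*(32/3) = (-47 + (½)*0 + 0) + 32/3 = (-47 + 0 + 0) + 32/3 = -47 + 32/3 = -109/3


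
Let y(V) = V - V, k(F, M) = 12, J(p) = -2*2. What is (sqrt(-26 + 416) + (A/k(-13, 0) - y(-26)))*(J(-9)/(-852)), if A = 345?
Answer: 115/852 + sqrt(390)/213 ≈ 0.22769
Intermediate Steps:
J(p) = -4
y(V) = 0
(sqrt(-26 + 416) + (A/k(-13, 0) - y(-26)))*(J(-9)/(-852)) = (sqrt(-26 + 416) + (345/12 - 1*0))*(-4/(-852)) = (sqrt(390) + (345*(1/12) + 0))*(-4*(-1/852)) = (sqrt(390) + (115/4 + 0))*(1/213) = (sqrt(390) + 115/4)*(1/213) = (115/4 + sqrt(390))*(1/213) = 115/852 + sqrt(390)/213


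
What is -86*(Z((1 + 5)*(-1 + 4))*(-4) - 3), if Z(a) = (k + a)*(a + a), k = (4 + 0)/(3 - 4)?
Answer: 173634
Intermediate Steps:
k = -4 (k = 4/(-1) = 4*(-1) = -4)
Z(a) = 2*a*(-4 + a) (Z(a) = (-4 + a)*(a + a) = (-4 + a)*(2*a) = 2*a*(-4 + a))
-86*(Z((1 + 5)*(-1 + 4))*(-4) - 3) = -86*((2*((1 + 5)*(-1 + 4))*(-4 + (1 + 5)*(-1 + 4)))*(-4) - 3) = -86*((2*(6*3)*(-4 + 6*3))*(-4) - 3) = -86*((2*18*(-4 + 18))*(-4) - 3) = -86*((2*18*14)*(-4) - 3) = -86*(504*(-4) - 3) = -86*(-2016 - 3) = -86*(-2019) = 173634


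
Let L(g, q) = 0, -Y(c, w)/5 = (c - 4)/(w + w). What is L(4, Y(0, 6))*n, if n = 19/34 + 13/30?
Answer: 0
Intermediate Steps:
Y(c, w) = -5*(-4 + c)/(2*w) (Y(c, w) = -5*(c - 4)/(w + w) = -5*(-4 + c)/(2*w))
n = 253/255 (n = 19*(1/34) + 13*(1/30) = 19/34 + 13/30 = 253/255 ≈ 0.99216)
L(4, Y(0, 6))*n = 0*(253/255) = 0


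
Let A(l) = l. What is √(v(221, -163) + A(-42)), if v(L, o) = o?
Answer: I*√205 ≈ 14.318*I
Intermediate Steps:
√(v(221, -163) + A(-42)) = √(-163 - 42) = √(-205) = I*√205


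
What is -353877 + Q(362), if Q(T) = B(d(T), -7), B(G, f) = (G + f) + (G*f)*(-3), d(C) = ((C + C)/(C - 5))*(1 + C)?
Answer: -40184908/119 ≈ -3.3769e+5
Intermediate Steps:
d(C) = 2*C*(1 + C)/(-5 + C) (d(C) = ((2*C)/(-5 + C))*(1 + C) = (2*C/(-5 + C))*(1 + C) = 2*C*(1 + C)/(-5 + C))
B(G, f) = G + f - 3*G*f (B(G, f) = (G + f) - 3*G*f = G + f - 3*G*f)
Q(T) = -7 + 44*T*(1 + T)/(-5 + T) (Q(T) = 2*T*(1 + T)/(-5 + T) - 7 - 3*2*T*(1 + T)/(-5 + T)*(-7) = 2*T*(1 + T)/(-5 + T) - 7 + 42*T*(1 + T)/(-5 + T) = -7 + 44*T*(1 + T)/(-5 + T))
-353877 + Q(362) = -353877 + (35 + 37*362 + 44*362²)/(-5 + 362) = -353877 + (35 + 13394 + 44*131044)/357 = -353877 + (35 + 13394 + 5765936)/357 = -353877 + (1/357)*5779365 = -353877 + 1926455/119 = -40184908/119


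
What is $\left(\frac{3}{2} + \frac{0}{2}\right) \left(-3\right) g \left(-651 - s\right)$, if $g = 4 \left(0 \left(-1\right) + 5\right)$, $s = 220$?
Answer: $78390$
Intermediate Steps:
$g = 20$ ($g = 4 \left(0 + 5\right) = 4 \cdot 5 = 20$)
$\left(\frac{3}{2} + \frac{0}{2}\right) \left(-3\right) g \left(-651 - s\right) = \left(\frac{3}{2} + \frac{0}{2}\right) \left(-3\right) 20 \left(-651 - 220\right) = \left(3 \cdot \frac{1}{2} + 0 \cdot \frac{1}{2}\right) \left(-3\right) 20 \left(-651 - 220\right) = \left(\frac{3}{2} + 0\right) \left(-3\right) 20 \left(-871\right) = \frac{3}{2} \left(-3\right) 20 \left(-871\right) = \left(- \frac{9}{2}\right) 20 \left(-871\right) = \left(-90\right) \left(-871\right) = 78390$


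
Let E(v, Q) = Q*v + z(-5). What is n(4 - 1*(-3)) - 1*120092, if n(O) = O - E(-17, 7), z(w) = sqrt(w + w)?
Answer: -119966 - I*sqrt(10) ≈ -1.1997e+5 - 3.1623*I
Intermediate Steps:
z(w) = sqrt(2)*sqrt(w) (z(w) = sqrt(2*w) = sqrt(2)*sqrt(w))
E(v, Q) = I*sqrt(10) + Q*v (E(v, Q) = Q*v + sqrt(2)*sqrt(-5) = Q*v + sqrt(2)*(I*sqrt(5)) = Q*v + I*sqrt(10) = I*sqrt(10) + Q*v)
n(O) = 119 + O - I*sqrt(10) (n(O) = O - (I*sqrt(10) + 7*(-17)) = O - (I*sqrt(10) - 119) = O - (-119 + I*sqrt(10)) = O + (119 - I*sqrt(10)) = 119 + O - I*sqrt(10))
n(4 - 1*(-3)) - 1*120092 = (119 + (4 - 1*(-3)) - I*sqrt(10)) - 1*120092 = (119 + (4 + 3) - I*sqrt(10)) - 120092 = (119 + 7 - I*sqrt(10)) - 120092 = (126 - I*sqrt(10)) - 120092 = -119966 - I*sqrt(10)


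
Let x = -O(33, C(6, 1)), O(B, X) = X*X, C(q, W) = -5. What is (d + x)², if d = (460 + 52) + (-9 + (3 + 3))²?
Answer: 246016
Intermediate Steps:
O(B, X) = X²
x = -25 (x = -1*(-5)² = -1*25 = -25)
d = 521 (d = 512 + (-9 + 6)² = 512 + (-3)² = 512 + 9 = 521)
(d + x)² = (521 - 25)² = 496² = 246016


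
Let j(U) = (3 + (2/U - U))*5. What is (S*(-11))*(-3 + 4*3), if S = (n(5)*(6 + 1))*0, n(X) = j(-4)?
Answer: 0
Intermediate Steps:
j(U) = 15 - 5*U + 10/U (j(U) = (3 + (-U + 2/U))*5 = (3 - U + 2/U)*5 = 15 - 5*U + 10/U)
n(X) = 65/2 (n(X) = 15 - 5*(-4) + 10/(-4) = 15 + 20 + 10*(-¼) = 15 + 20 - 5/2 = 65/2)
S = 0 (S = (65*(6 + 1)/2)*0 = ((65/2)*7)*0 = (455/2)*0 = 0)
(S*(-11))*(-3 + 4*3) = (0*(-11))*(-3 + 4*3) = 0*(-3 + 12) = 0*9 = 0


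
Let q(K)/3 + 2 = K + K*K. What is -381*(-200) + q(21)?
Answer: 77580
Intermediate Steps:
q(K) = -6 + 3*K + 3*K² (q(K) = -6 + 3*(K + K*K) = -6 + 3*(K + K²) = -6 + (3*K + 3*K²) = -6 + 3*K + 3*K²)
-381*(-200) + q(21) = -381*(-200) + (-6 + 3*21 + 3*21²) = 76200 + (-6 + 63 + 3*441) = 76200 + (-6 + 63 + 1323) = 76200 + 1380 = 77580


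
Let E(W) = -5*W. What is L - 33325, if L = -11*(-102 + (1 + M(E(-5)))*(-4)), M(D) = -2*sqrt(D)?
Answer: -32599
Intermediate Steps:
L = 726 (L = -11*(-102 + (1 - 2*sqrt(-5*(-5)))*(-4)) = -11*(-102 + (1 - 2*sqrt(25))*(-4)) = -11*(-102 + (1 - 2*5)*(-4)) = -11*(-102 + (1 - 10)*(-4)) = -11*(-102 - 9*(-4)) = -11*(-102 + 36) = -11*(-66) = 726)
L - 33325 = 726 - 33325 = -32599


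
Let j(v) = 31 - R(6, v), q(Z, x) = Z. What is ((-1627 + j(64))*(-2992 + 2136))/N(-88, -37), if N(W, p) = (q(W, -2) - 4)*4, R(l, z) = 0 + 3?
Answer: -171093/46 ≈ -3719.4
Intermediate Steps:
R(l, z) = 3
N(W, p) = -16 + 4*W (N(W, p) = (W - 4)*4 = (-4 + W)*4 = -16 + 4*W)
j(v) = 28 (j(v) = 31 - 1*3 = 31 - 3 = 28)
((-1627 + j(64))*(-2992 + 2136))/N(-88, -37) = ((-1627 + 28)*(-2992 + 2136))/(-16 + 4*(-88)) = (-1599*(-856))/(-16 - 352) = 1368744/(-368) = 1368744*(-1/368) = -171093/46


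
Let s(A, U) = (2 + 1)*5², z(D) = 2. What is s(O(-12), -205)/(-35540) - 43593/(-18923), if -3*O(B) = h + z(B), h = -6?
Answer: 309575199/134504684 ≈ 2.3016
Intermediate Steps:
O(B) = 4/3 (O(B) = -(-6 + 2)/3 = -⅓*(-4) = 4/3)
s(A, U) = 75 (s(A, U) = 3*25 = 75)
s(O(-12), -205)/(-35540) - 43593/(-18923) = 75/(-35540) - 43593/(-18923) = 75*(-1/35540) - 43593*(-1/18923) = -15/7108 + 43593/18923 = 309575199/134504684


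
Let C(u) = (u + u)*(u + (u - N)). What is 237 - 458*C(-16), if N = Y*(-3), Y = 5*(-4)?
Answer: -1348115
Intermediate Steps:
Y = -20
N = 60 (N = -20*(-3) = 60)
C(u) = 2*u*(-60 + 2*u) (C(u) = (u + u)*(u + (u - 1*60)) = (2*u)*(u + (u - 60)) = (2*u)*(u + (-60 + u)) = (2*u)*(-60 + 2*u) = 2*u*(-60 + 2*u))
237 - 458*C(-16) = 237 - 1832*(-16)*(-30 - 16) = 237 - 1832*(-16)*(-46) = 237 - 458*2944 = 237 - 1348352 = -1348115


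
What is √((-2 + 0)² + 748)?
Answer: 4*√47 ≈ 27.423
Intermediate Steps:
√((-2 + 0)² + 748) = √((-2)² + 748) = √(4 + 748) = √752 = 4*√47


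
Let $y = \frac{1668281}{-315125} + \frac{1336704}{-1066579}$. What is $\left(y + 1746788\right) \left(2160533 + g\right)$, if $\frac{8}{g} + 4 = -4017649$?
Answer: $\frac{5096215540003418370155896233841}{1350356103552290875} \approx 3.774 \cdot 10^{12}$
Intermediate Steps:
$g = - \frac{8}{4017653}$ ($g = \frac{8}{-4 - 4017649} = \frac{8}{-4017653} = 8 \left(- \frac{1}{4017653}\right) = - \frac{8}{4017653} \approx -1.9912 \cdot 10^{-6}$)
$y = - \frac{2200582328699}{336105707375}$ ($y = 1668281 \left(- \frac{1}{315125}\right) + 1336704 \left(- \frac{1}{1066579}\right) = - \frac{1668281}{315125} - \frac{1336704}{1066579} = - \frac{2200582328699}{336105707375} \approx -6.5473$)
$\left(y + 1746788\right) \left(2160533 + g\right) = \left(- \frac{2200582328699}{336105707375} + 1746788\right) \left(2160533 - \frac{8}{4017653}\right) = \frac{587103215791832801}{336105707375} \cdot \frac{8680271889041}{4017653} = \frac{5096215540003418370155896233841}{1350356103552290875}$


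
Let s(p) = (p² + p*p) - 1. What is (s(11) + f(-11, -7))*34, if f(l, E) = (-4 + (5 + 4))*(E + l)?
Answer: 5134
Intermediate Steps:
f(l, E) = 5*E + 5*l (f(l, E) = (-4 + 9)*(E + l) = 5*(E + l) = 5*E + 5*l)
s(p) = -1 + 2*p² (s(p) = (p² + p²) - 1 = 2*p² - 1 = -1 + 2*p²)
(s(11) + f(-11, -7))*34 = ((-1 + 2*11²) + (5*(-7) + 5*(-11)))*34 = ((-1 + 2*121) + (-35 - 55))*34 = ((-1 + 242) - 90)*34 = (241 - 90)*34 = 151*34 = 5134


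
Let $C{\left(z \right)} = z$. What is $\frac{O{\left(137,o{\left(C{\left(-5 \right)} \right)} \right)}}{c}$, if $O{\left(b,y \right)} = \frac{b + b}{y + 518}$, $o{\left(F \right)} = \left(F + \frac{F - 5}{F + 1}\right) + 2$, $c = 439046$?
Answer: $\frac{274}{227206305} \approx 1.206 \cdot 10^{-6}$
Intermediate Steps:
$o{\left(F \right)} = 2 + F + \frac{-5 + F}{1 + F}$ ($o{\left(F \right)} = \left(F + \frac{-5 + F}{1 + F}\right) + 2 = 2 + F + \frac{-5 + F}{1 + F}$)
$O{\left(b,y \right)} = \frac{2 b}{518 + y}$
$\frac{O{\left(137,o{\left(C{\left(-5 \right)} \right)} \right)}}{c} = \frac{2 \cdot 137 \frac{1}{518 + \frac{-3 + \left(-5\right)^{2} + 4 \left(-5\right)}{1 - 5}}}{439046} = 2 \cdot 137 \frac{1}{518 + \frac{-3 + 25 - 20}{-4}} \cdot \frac{1}{439046} = 2 \cdot 137 \frac{1}{518 - \frac{1}{2}} \cdot \frac{1}{439046} = 2 \cdot 137 \frac{1}{\frac{1035}{2}} \cdot \frac{1}{439046} = 2 \cdot 137 \cdot \frac{2}{1035} \cdot \frac{1}{439046} = \frac{548}{1035} \cdot \frac{1}{439046} = \frac{274}{227206305}$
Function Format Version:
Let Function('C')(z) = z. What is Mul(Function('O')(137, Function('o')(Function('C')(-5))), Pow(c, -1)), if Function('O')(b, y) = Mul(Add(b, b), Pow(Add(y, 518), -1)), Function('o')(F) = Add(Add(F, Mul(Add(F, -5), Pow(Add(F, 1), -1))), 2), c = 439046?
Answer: Rational(274, 227206305) ≈ 1.2060e-6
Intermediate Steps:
Function('o')(F) = Add(2, F, Mul(Pow(Add(1, F), -1), Add(-5, F))) (Function('o')(F) = Add(Add(F, Mul(Add(-5, F), Pow(Add(1, F), -1))), 2) = Add(Add(F, Mul(Pow(Add(1, F), -1), Add(-5, F))), 2) = Add(2, F, Mul(Pow(Add(1, F), -1), Add(-5, F))))
Function('O')(b, y) = Mul(2, b, Pow(Add(518, y), -1)) (Function('O')(b, y) = Mul(Mul(2, b), Pow(Add(518, y), -1)) = Mul(2, b, Pow(Add(518, y), -1)))
Mul(Function('O')(137, Function('o')(Function('C')(-5))), Pow(c, -1)) = Mul(Mul(2, 137, Pow(Add(518, Mul(Pow(Add(1, -5), -1), Add(-3, Pow(-5, 2), Mul(4, -5)))), -1)), Pow(439046, -1)) = Mul(Mul(2, 137, Pow(Add(518, Mul(Pow(-4, -1), Add(-3, 25, -20))), -1)), Rational(1, 439046)) = Mul(Mul(2, 137, Pow(Add(518, Mul(Rational(-1, 4), 2)), -1)), Rational(1, 439046)) = Mul(Mul(2, 137, Pow(Add(518, Rational(-1, 2)), -1)), Rational(1, 439046)) = Mul(Mul(2, 137, Pow(Rational(1035, 2), -1)), Rational(1, 439046)) = Mul(Mul(2, 137, Rational(2, 1035)), Rational(1, 439046)) = Mul(Rational(548, 1035), Rational(1, 439046)) = Rational(274, 227206305)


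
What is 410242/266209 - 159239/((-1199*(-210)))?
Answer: 60903978229/67028764110 ≈ 0.90862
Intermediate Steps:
410242/266209 - 159239/((-1199*(-210))) = 410242*(1/266209) - 159239/251790 = 410242/266209 - 159239*1/251790 = 410242/266209 - 159239/251790 = 60903978229/67028764110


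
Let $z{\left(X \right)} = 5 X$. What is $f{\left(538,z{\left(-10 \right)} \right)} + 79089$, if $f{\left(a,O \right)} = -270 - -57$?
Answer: $78876$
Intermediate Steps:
$f{\left(a,O \right)} = -213$ ($f{\left(a,O \right)} = -270 + 57 = -213$)
$f{\left(538,z{\left(-10 \right)} \right)} + 79089 = -213 + 79089 = 78876$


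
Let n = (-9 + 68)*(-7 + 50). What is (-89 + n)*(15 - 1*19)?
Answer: -9792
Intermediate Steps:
n = 2537 (n = 59*43 = 2537)
(-89 + n)*(15 - 1*19) = (-89 + 2537)*(15 - 1*19) = 2448*(15 - 19) = 2448*(-4) = -9792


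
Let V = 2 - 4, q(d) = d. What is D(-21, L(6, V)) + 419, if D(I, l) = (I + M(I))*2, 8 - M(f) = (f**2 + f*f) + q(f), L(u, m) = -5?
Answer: -1329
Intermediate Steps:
V = -2
M(f) = 8 - f - 2*f**2 (M(f) = 8 - ((f**2 + f*f) + f) = 8 - ((f**2 + f**2) + f) = 8 - (2*f**2 + f) = 8 - (f + 2*f**2) = 8 + (-f - 2*f**2) = 8 - f - 2*f**2)
D(I, l) = 16 - 4*I**2 (D(I, l) = (I + (8 - I - 2*I**2))*2 = (8 - 2*I**2)*2 = 16 - 4*I**2)
D(-21, L(6, V)) + 419 = (16 - 4*(-21)**2) + 419 = (16 - 4*441) + 419 = (16 - 1764) + 419 = -1748 + 419 = -1329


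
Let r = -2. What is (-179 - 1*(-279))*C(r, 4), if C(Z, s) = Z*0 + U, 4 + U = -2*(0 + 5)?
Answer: -1400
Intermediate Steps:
U = -14 (U = -4 - 2*(0 + 5) = -4 - 2*5 = -4 - 10 = -14)
C(Z, s) = -14 (C(Z, s) = Z*0 - 14 = 0 - 14 = -14)
(-179 - 1*(-279))*C(r, 4) = (-179 - 1*(-279))*(-14) = (-179 + 279)*(-14) = 100*(-14) = -1400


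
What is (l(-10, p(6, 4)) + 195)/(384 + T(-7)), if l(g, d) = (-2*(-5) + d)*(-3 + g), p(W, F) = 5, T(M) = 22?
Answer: 0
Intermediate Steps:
l(g, d) = (-3 + g)*(10 + d) (l(g, d) = (10 + d)*(-3 + g) = (-3 + g)*(10 + d))
(l(-10, p(6, 4)) + 195)/(384 + T(-7)) = ((-30 - 3*5 + 10*(-10) + 5*(-10)) + 195)/(384 + 22) = ((-30 - 15 - 100 - 50) + 195)/406 = (-195 + 195)*(1/406) = 0*(1/406) = 0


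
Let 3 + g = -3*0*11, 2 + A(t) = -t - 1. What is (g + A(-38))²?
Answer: 1024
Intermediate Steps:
A(t) = -3 - t (A(t) = -2 + (-t - 1) = -2 + (-1 - t) = -3 - t)
g = -3 (g = -3 - 3*0*11 = -3 + 0*11 = -3 + 0 = -3)
(g + A(-38))² = (-3 + (-3 - 1*(-38)))² = (-3 + (-3 + 38))² = (-3 + 35)² = 32² = 1024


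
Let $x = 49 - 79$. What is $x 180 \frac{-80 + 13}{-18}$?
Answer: $-20100$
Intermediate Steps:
$x = -30$
$x 180 \frac{-80 + 13}{-18} = \left(-30\right) 180 \frac{-80 + 13}{-18} = - 5400 \left(\left(-67\right) \left(- \frac{1}{18}\right)\right) = \left(-5400\right) \frac{67}{18} = -20100$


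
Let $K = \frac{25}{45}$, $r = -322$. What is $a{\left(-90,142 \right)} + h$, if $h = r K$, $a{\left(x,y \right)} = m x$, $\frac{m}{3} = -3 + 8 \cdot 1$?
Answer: $- \frac{13760}{9} \approx -1528.9$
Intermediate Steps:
$K = \frac{5}{9}$ ($K = 25 \cdot \frac{1}{45} = \frac{5}{9} \approx 0.55556$)
$m = 15$ ($m = 3 \left(-3 + 8 \cdot 1\right) = 3 \left(-3 + 8\right) = 3 \cdot 5 = 15$)
$a{\left(x,y \right)} = 15 x$
$h = - \frac{1610}{9}$ ($h = \left(-322\right) \frac{5}{9} = - \frac{1610}{9} \approx -178.89$)
$a{\left(-90,142 \right)} + h = 15 \left(-90\right) - \frac{1610}{9} = -1350 - \frac{1610}{9} = - \frac{13760}{9}$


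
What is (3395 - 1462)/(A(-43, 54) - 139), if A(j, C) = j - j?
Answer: -1933/139 ≈ -13.906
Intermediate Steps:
A(j, C) = 0
(3395 - 1462)/(A(-43, 54) - 139) = (3395 - 1462)/(0 - 139) = 1933/(-139) = 1933*(-1/139) = -1933/139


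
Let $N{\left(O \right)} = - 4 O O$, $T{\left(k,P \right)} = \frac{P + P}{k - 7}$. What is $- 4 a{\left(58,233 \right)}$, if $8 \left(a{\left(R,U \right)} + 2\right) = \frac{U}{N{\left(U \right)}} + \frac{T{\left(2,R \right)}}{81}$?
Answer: $\frac{6147877}{754920} \approx 8.1437$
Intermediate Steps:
$T{\left(k,P \right)} = \frac{2 P}{-7 + k}$ ($T{\left(k,P \right)} = \frac{2 P}{k - 7} = \frac{2 P}{-7 + k}$)
$N{\left(O \right)} = - 4 O^{2}$
$a{\left(R,U \right)} = -2 - \frac{1}{32 U} - \frac{R}{1620}$ ($a{\left(R,U \right)} = -2 + \frac{\frac{U}{\left(-4\right) U^{2}} + \frac{2 R \frac{1}{-7 + 2}}{81}}{8} = -2 + \frac{U \left(- \frac{1}{4 U^{2}}\right) + \frac{2 R}{-5} \cdot \frac{1}{81}}{8} = -2 + \frac{- \frac{1}{4 U} + 2 R \left(- \frac{1}{5}\right) \frac{1}{81}}{8} = -2 + \frac{- \frac{1}{4 U} + - \frac{2 R}{5} \cdot \frac{1}{81}}{8} = -2 + \frac{- \frac{1}{4 U} - \frac{2 R}{405}}{8} = -2 + \frac{- \frac{2 R}{405} - \frac{1}{4 U}}{8} = -2 - \left(\frac{1}{32 U} + \frac{R}{1620}\right) = -2 - \frac{1}{32 U} - \frac{R}{1620}$)
$- 4 a{\left(58,233 \right)} = - 4 \left(-2 - \frac{1}{32 \cdot 233} - \frac{29}{810}\right) = - 4 \left(-2 - \frac{1}{7456} - \frac{29}{810}\right) = \left(-4\right) \left(- \frac{6147877}{3019680}\right) = \frac{6147877}{754920}$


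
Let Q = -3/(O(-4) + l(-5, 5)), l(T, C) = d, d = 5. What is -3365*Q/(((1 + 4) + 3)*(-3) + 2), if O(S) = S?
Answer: -10095/22 ≈ -458.86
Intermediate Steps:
l(T, C) = 5
Q = -3 (Q = -3/(-4 + 5) = -3/1 = -3*1 = -3)
-3365*Q/(((1 + 4) + 3)*(-3) + 2) = -(-10095)/(((1 + 4) + 3)*(-3) + 2) = -(-10095)/((5 + 3)*(-3) + 2) = -(-10095)/(8*(-3) + 2) = -(-10095)/(-24 + 2) = -(-10095)/(-22) = -(-10095)*(-1)/22 = -3365*3/22 = -10095/22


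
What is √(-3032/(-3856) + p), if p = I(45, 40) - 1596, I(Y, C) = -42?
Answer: I*√380364034/482 ≈ 40.463*I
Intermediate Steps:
p = -1638 (p = -42 - 1596 = -1638)
√(-3032/(-3856) + p) = √(-3032/(-3856) - 1638) = √(-3032*(-1/3856) - 1638) = √(379/482 - 1638) = √(-789137/482) = I*√380364034/482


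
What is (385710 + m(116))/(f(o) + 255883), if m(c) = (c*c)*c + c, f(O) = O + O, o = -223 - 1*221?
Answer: 1946722/254995 ≈ 7.6344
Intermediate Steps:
o = -444 (o = -223 - 221 = -444)
f(O) = 2*O
m(c) = c + c**3 (m(c) = c**2*c + c = c**3 + c = c + c**3)
(385710 + m(116))/(f(o) + 255883) = (385710 + (116 + 116**3))/(2*(-444) + 255883) = (385710 + (116 + 1560896))/(-888 + 255883) = (385710 + 1561012)/254995 = 1946722*(1/254995) = 1946722/254995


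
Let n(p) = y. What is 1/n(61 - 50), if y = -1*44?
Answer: -1/44 ≈ -0.022727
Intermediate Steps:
y = -44
n(p) = -44
1/n(61 - 50) = 1/(-44) = -1/44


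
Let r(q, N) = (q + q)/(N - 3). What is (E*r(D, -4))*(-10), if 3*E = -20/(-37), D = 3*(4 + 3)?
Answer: 400/37 ≈ 10.811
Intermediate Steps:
D = 21 (D = 3*7 = 21)
E = 20/111 (E = (-20/(-37))/3 = (-20*(-1/37))/3 = (⅓)*(20/37) = 20/111 ≈ 0.18018)
r(q, N) = 2*q/(-3 + N) (r(q, N) = (2*q)/(-3 + N) = 2*q/(-3 + N))
(E*r(D, -4))*(-10) = (20*(2*21/(-3 - 4))/111)*(-10) = (20*(2*21/(-7))/111)*(-10) = (20*(2*21*(-⅐))/111)*(-10) = ((20/111)*(-6))*(-10) = -40/37*(-10) = 400/37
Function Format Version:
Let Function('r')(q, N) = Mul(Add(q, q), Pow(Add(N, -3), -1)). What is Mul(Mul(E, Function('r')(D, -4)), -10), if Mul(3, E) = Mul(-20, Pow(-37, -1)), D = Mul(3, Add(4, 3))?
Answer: Rational(400, 37) ≈ 10.811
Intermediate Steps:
D = 21 (D = Mul(3, 7) = 21)
E = Rational(20, 111) (E = Mul(Rational(1, 3), Mul(-20, Pow(-37, -1))) = Mul(Rational(1, 3), Mul(-20, Rational(-1, 37))) = Mul(Rational(1, 3), Rational(20, 37)) = Rational(20, 111) ≈ 0.18018)
Function('r')(q, N) = Mul(2, q, Pow(Add(-3, N), -1)) (Function('r')(q, N) = Mul(Mul(2, q), Pow(Add(-3, N), -1)) = Mul(2, q, Pow(Add(-3, N), -1)))
Mul(Mul(E, Function('r')(D, -4)), -10) = Mul(Mul(Rational(20, 111), Mul(2, 21, Pow(Add(-3, -4), -1))), -10) = Mul(Mul(Rational(20, 111), Mul(2, 21, Pow(-7, -1))), -10) = Mul(Mul(Rational(20, 111), Mul(2, 21, Rational(-1, 7))), -10) = Mul(Mul(Rational(20, 111), -6), -10) = Mul(Rational(-40, 37), -10) = Rational(400, 37)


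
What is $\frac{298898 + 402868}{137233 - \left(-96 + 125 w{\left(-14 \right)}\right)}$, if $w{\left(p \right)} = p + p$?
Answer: $\frac{17994}{3611} \approx 4.9831$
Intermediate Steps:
$w{\left(p \right)} = 2 p$
$\frac{298898 + 402868}{137233 - \left(-96 + 125 w{\left(-14 \right)}\right)} = \frac{298898 + 402868}{137233 - \left(-96 + 125 \cdot 2 \left(-14\right)\right)} = \frac{701766}{137233 + \left(\left(-125\right) \left(-28\right) + 96\right)} = \frac{701766}{137233 + \left(3500 + 96\right)} = \frac{701766}{137233 + 3596} = \frac{701766}{140829} = 701766 \cdot \frac{1}{140829} = \frac{17994}{3611}$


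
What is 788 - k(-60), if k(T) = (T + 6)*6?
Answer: 1112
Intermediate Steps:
k(T) = 36 + 6*T (k(T) = (6 + T)*6 = 36 + 6*T)
788 - k(-60) = 788 - (36 + 6*(-60)) = 788 - (36 - 360) = 788 - 1*(-324) = 788 + 324 = 1112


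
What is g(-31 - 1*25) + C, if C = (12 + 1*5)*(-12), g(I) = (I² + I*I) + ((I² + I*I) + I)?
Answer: 12284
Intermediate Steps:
g(I) = I + 4*I² (g(I) = (I² + I²) + ((I² + I²) + I) = 2*I² + (2*I² + I) = 2*I² + (I + 2*I²) = I + 4*I²)
C = -204 (C = (12 + 5)*(-12) = 17*(-12) = -204)
g(-31 - 1*25) + C = (-31 - 1*25)*(1 + 4*(-31 - 1*25)) - 204 = (-31 - 25)*(1 + 4*(-31 - 25)) - 204 = -56*(1 + 4*(-56)) - 204 = -56*(1 - 224) - 204 = -56*(-223) - 204 = 12488 - 204 = 12284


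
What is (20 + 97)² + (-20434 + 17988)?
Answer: 11243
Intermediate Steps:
(20 + 97)² + (-20434 + 17988) = 117² - 2446 = 13689 - 2446 = 11243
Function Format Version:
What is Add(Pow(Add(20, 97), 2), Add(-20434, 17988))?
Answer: 11243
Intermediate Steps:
Add(Pow(Add(20, 97), 2), Add(-20434, 17988)) = Add(Pow(117, 2), -2446) = Add(13689, -2446) = 11243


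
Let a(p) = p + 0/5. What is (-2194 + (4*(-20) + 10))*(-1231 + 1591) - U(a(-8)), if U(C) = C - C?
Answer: -815040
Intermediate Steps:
a(p) = p (a(p) = p + (1/5)*0 = p + 0 = p)
U(C) = 0
(-2194 + (4*(-20) + 10))*(-1231 + 1591) - U(a(-8)) = (-2194 + (4*(-20) + 10))*(-1231 + 1591) - 1*0 = (-2194 + (-80 + 10))*360 + 0 = (-2194 - 70)*360 + 0 = -2264*360 + 0 = -815040 + 0 = -815040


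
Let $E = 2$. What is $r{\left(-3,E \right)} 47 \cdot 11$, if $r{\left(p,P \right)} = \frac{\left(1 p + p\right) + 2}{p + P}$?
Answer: $2068$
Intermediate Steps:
$r{\left(p,P \right)} = \frac{2 + 2 p}{P + p}$ ($r{\left(p,P \right)} = \frac{\left(p + p\right) + 2}{P + p} = \frac{2 p + 2}{P + p} = \frac{2 + 2 p}{P + p}$)
$r{\left(-3,E \right)} 47 \cdot 11 = \frac{2 \left(1 - 3\right)}{2 - 3} \cdot 47 \cdot 11 = 2 \frac{1}{-1} \left(-2\right) 47 \cdot 11 = 2 \left(-1\right) \left(-2\right) 47 \cdot 11 = 4 \cdot 47 \cdot 11 = 188 \cdot 11 = 2068$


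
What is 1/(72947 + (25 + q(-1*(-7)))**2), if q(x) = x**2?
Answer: 1/78423 ≈ 1.2751e-5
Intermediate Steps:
1/(72947 + (25 + q(-1*(-7)))**2) = 1/(72947 + (25 + (-1*(-7))**2)**2) = 1/(72947 + (25 + 7**2)**2) = 1/(72947 + (25 + 49)**2) = 1/(72947 + 74**2) = 1/(72947 + 5476) = 1/78423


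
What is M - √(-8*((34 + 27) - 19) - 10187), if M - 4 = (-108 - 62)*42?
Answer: -7136 - I*√10523 ≈ -7136.0 - 102.58*I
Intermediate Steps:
M = -7136 (M = 4 + (-108 - 62)*42 = 4 - 170*42 = 4 - 7140 = -7136)
M - √(-8*((34 + 27) - 19) - 10187) = -7136 - √(-8*((34 + 27) - 19) - 10187) = -7136 - √(-8*(61 - 19) - 10187) = -7136 - √(-8*42 - 10187) = -7136 - √(-336 - 10187) = -7136 - √(-10523) = -7136 - I*√10523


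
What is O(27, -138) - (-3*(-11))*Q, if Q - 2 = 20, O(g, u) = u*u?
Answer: 18318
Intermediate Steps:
O(g, u) = u**2
Q = 22 (Q = 2 + 20 = 22)
O(27, -138) - (-3*(-11))*Q = (-138)**2 - (-3*(-11))*22 = 19044 - 33*22 = 19044 - 1*726 = 19044 - 726 = 18318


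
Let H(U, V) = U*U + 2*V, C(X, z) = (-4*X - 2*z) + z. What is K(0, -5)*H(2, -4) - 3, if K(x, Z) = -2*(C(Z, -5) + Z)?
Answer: 157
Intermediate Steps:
C(X, z) = -z - 4*X
H(U, V) = U**2 + 2*V
K(x, Z) = -10 + 6*Z (K(x, Z) = -2*((-1*(-5) - 4*Z) + Z) = -2*((5 - 4*Z) + Z) = -2*(5 - 3*Z) = -10 + 6*Z)
K(0, -5)*H(2, -4) - 3 = (-10 + 6*(-5))*(2**2 + 2*(-4)) - 3 = (-10 - 30)*(4 - 8) - 3 = -40*(-4) - 3 = 160 - 3 = 157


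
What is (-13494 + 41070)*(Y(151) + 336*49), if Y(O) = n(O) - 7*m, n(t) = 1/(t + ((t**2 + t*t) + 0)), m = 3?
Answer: 6915294003360/15251 ≈ 4.5343e+8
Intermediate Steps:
n(t) = 1/(t + 2*t**2) (n(t) = 1/(t + ((t**2 + t**2) + 0)) = 1/(t + (2*t**2 + 0)) = 1/(t + 2*t**2))
Y(O) = -21 + 1/(O*(1 + 2*O)) (Y(O) = 1/(O*(1 + 2*O)) - 7*3 = 1/(O*(1 + 2*O)) - 21 = -21 + 1/(O*(1 + 2*O)))
(-13494 + 41070)*(Y(151) + 336*49) = (-13494 + 41070)*((-21 + 1/(151*(1 + 2*151))) + 336*49) = 27576*((-21 + 1/(151*(1 + 302))) + 16464) = 27576*((-21 + (1/151)/303) + 16464) = 27576*((-21 + (1/151)*(1/303)) + 16464) = 27576*((-21 + 1/45753) + 16464) = 27576*(-960812/45753 + 16464) = 27576*(752316580/45753) = 6915294003360/15251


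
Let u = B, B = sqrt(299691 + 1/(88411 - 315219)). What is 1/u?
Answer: 2*sqrt(3854166280373554)/67972316327 ≈ 0.0018267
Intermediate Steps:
B = sqrt(3854166280373554)/113404 (B = sqrt(299691 + 1/(-226808)) = sqrt(299691 - 1/226808) = sqrt(67972316327/226808) = sqrt(3854166280373554)/113404 ≈ 547.44)
u = sqrt(3854166280373554)/113404 ≈ 547.44
1/u = 1/(sqrt(3854166280373554)/113404) = 2*sqrt(3854166280373554)/67972316327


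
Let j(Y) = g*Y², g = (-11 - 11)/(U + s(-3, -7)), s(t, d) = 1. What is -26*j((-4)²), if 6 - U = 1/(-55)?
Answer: 4026880/193 ≈ 20865.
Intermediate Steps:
U = 331/55 (U = 6 - 1/(-55) = 6 - 1*(-1/55) = 6 + 1/55 = 331/55 ≈ 6.0182)
g = -605/193 (g = (-11 - 11)/(331/55 + 1) = -22/386/55 = -22*55/386 = -605/193 ≈ -3.1347)
j(Y) = -605*Y²/193
-26*j((-4)²) = -(-15730)*((-4)²)²/193 = -(-15730)*16²/193 = -(-15730)*256/193 = -26*(-154880/193) = 4026880/193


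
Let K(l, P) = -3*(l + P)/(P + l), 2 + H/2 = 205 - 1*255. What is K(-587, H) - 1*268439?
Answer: -268442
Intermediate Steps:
H = -104 (H = -4 + 2*(205 - 1*255) = -4 + 2*(205 - 255) = -4 + 2*(-50) = -4 - 100 = -104)
K(l, P) = -3 (K(l, P) = -3*(P + l)/(P + l) = -3*1 = -3)
K(-587, H) - 1*268439 = -3 - 1*268439 = -3 - 268439 = -268442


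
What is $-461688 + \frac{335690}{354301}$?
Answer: $- \frac{163576184398}{354301} \approx -4.6169 \cdot 10^{5}$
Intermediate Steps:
$-461688 + \frac{335690}{354301} = - \frac{163576184398}{354301}$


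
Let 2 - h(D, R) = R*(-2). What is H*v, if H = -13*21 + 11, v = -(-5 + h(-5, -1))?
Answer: -1310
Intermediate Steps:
h(D, R) = 2 + 2*R (h(D, R) = 2 - R*(-2) = 2 - (-2)*R = 2 + 2*R)
v = 5 (v = -(-5 + (2 + 2*(-1))) = -(-5 + (2 - 2)) = -(-5 + 0) = -1*(-5) = 5)
H = -262 (H = -273 + 11 = -262)
H*v = -262*5 = -1310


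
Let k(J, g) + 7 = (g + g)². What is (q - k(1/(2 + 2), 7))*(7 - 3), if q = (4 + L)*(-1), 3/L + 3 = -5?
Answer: -1541/2 ≈ -770.50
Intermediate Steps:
L = -3/8 (L = 3/(-3 - 5) = 3/(-8) = 3*(-⅛) = -3/8 ≈ -0.37500)
q = -29/8 (q = (4 - 3/8)*(-1) = (29/8)*(-1) = -29/8 ≈ -3.6250)
k(J, g) = -7 + 4*g² (k(J, g) = -7 + (g + g)² = -7 + (2*g)² = -7 + 4*g²)
(q - k(1/(2 + 2), 7))*(7 - 3) = (-29/8 - (-7 + 4*7²))*(7 - 3) = (-29/8 - (-7 + 4*49))*4 = (-29/8 - (-7 + 196))*4 = (-29/8 - 1*189)*4 = (-29/8 - 189)*4 = -1541/8*4 = -1541/2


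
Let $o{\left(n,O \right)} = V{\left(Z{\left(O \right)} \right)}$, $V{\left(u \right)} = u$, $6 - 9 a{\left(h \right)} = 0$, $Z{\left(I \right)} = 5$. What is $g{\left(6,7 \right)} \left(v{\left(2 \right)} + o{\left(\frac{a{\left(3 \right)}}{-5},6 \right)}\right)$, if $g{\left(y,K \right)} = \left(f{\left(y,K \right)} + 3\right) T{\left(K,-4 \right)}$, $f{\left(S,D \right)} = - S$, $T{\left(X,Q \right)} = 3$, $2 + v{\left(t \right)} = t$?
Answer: $-45$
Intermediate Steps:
$v{\left(t \right)} = -2 + t$
$a{\left(h \right)} = \frac{2}{3}$ ($a{\left(h \right)} = \frac{2}{3} - 0 = \frac{2}{3} + 0 = \frac{2}{3}$)
$o{\left(n,O \right)} = 5$
$g{\left(y,K \right)} = 9 - 3 y$ ($g{\left(y,K \right)} = \left(- y + 3\right) 3 = \left(3 - y\right) 3 = 9 - 3 y$)
$g{\left(6,7 \right)} \left(v{\left(2 \right)} + o{\left(\frac{a{\left(3 \right)}}{-5},6 \right)}\right) = \left(9 - 18\right) \left(\left(-2 + 2\right) + 5\right) = \left(9 - 18\right) \left(0 + 5\right) = \left(-9\right) 5 = -45$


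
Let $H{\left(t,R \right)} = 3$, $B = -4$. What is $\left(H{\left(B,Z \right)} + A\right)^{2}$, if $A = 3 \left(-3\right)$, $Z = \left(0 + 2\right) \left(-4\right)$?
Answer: $36$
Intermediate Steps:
$Z = -8$ ($Z = 2 \left(-4\right) = -8$)
$A = -9$
$\left(H{\left(B,Z \right)} + A\right)^{2} = \left(3 - 9\right)^{2} = \left(-6\right)^{2} = 36$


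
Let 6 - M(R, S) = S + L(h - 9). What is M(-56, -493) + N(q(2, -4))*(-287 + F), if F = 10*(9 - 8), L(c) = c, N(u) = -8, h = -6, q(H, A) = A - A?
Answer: 2730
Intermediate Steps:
q(H, A) = 0
F = 10 (F = 10*1 = 10)
M(R, S) = 21 - S (M(R, S) = 6 - (S + (-6 - 9)) = 6 - (S - 15) = 6 - (-15 + S) = 6 + (15 - S) = 21 - S)
M(-56, -493) + N(q(2, -4))*(-287 + F) = (21 - 1*(-493)) - 8*(-287 + 10) = (21 + 493) - 8*(-277) = 514 + 2216 = 2730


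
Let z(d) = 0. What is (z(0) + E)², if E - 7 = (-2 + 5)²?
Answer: 256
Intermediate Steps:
E = 16 (E = 7 + (-2 + 5)² = 7 + 3² = 7 + 9 = 16)
(z(0) + E)² = (0 + 16)² = 16² = 256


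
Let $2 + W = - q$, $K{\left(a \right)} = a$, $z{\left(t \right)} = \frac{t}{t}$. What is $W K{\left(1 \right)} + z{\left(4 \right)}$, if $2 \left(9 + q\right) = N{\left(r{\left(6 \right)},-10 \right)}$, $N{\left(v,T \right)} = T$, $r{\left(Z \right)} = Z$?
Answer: $13$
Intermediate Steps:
$z{\left(t \right)} = 1$
$q = -14$ ($q = -9 + \frac{1}{2} \left(-10\right) = -9 - 5 = -14$)
$W = 12$ ($W = -2 - -14 = -2 + 14 = 12$)
$W K{\left(1 \right)} + z{\left(4 \right)} = 12 \cdot 1 + 1 = 12 + 1 = 13$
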